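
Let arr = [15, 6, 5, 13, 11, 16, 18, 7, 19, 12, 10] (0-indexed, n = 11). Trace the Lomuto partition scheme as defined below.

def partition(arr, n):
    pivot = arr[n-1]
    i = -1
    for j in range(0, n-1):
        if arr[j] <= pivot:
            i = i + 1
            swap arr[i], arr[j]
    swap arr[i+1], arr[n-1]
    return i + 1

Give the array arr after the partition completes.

pivot=10, i=-1
j=0: 15>10, skip
j=1: 6≤10, i=0, swap(0,1) ⇒ [6, 15, 5, 13, 11, 16, 18, 7, 19, 12, 10]
j=2: 5≤10, i=1, swap(1,2) ⇒ [6, 5, 15, 13, 11, 16, 18, 7, 19, 12, 10]
j=3: 13>10, skip
j=4: 11>10, skip
j=5: 16>10, skip
j=6: 18>10, skip
j=7: 7≤10, i=2, swap(2,7) ⇒ [6, 5, 7, 13, 11, 16, 18, 15, 19, 12, 10]
j=8: 19>10, skip
j=9: 12>10, skip
swap(3,10) ⇒ [6, 5, 7, 10, 11, 16, 18, 15, 19, 12, 13]; return 3

[6, 5, 7, 10, 11, 16, 18, 15, 19, 12, 13]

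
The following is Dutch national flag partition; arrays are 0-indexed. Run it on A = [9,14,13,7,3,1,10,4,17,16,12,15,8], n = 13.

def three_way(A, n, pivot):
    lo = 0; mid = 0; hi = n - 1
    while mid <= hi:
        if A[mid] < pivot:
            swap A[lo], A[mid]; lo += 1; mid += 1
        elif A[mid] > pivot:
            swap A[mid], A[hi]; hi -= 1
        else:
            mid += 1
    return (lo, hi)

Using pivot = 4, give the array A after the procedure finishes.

pivot = 4; lo=0, mid=0, hi=12
A[mid]=9>4: swap A[0],A[12]; hi=11 → [8,14,13,7,3,1,10,4,17,16,12,15,9]
A[mid]=8>4: swap A[0],A[11]; hi=10 → [15,14,13,7,3,1,10,4,17,16,12,8,9]
A[mid]=15>4: swap A[0],A[10]; hi=9 → [12,14,13,7,3,1,10,4,17,16,15,8,9]
A[mid]=12>4: swap A[0],A[9]; hi=8 → [16,14,13,7,3,1,10,4,17,12,15,8,9]
A[mid]=16>4: swap A[0],A[8]; hi=7 → [17,14,13,7,3,1,10,4,16,12,15,8,9]
A[mid]=17>4: swap A[0],A[7]; hi=6 → [4,14,13,7,3,1,10,17,16,12,15,8,9]
A[mid]=4=4: mid=1
A[mid]=14>4: swap A[1],A[6]; hi=5 → [4,10,13,7,3,1,14,17,16,12,15,8,9]
A[mid]=10>4: swap A[1],A[5]; hi=4 → [4,1,13,7,3,10,14,17,16,12,15,8,9]
A[mid]=1<4: swap A[0],A[1]; lo=1,mid=2 → [1,4,13,7,3,10,14,17,16,12,15,8,9]
A[mid]=13>4: swap A[2],A[4]; hi=3 → [1,4,3,7,13,10,14,17,16,12,15,8,9]
A[mid]=3<4: swap A[1],A[2]; lo=2,mid=3 → [1,3,4,7,13,10,14,17,16,12,15,8,9]
A[mid]=7>4: swap A[3],A[3]; hi=2 → [1,3,4,7,13,10,14,17,16,12,15,8,9]
end: lo=2, hi=2; A = [1,3,4,7,13,10,14,17,16,12,15,8,9]

[1,3,4,7,13,10,14,17,16,12,15,8,9]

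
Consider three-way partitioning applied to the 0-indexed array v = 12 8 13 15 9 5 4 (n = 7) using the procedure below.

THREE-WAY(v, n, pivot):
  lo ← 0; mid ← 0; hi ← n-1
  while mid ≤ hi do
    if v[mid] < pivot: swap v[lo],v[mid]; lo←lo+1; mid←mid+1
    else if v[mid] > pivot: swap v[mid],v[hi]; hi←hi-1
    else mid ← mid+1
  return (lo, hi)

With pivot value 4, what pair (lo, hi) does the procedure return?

(0, 0)

lo=0 mid=0 hi=6
12>4: swap(0,6), hi=5 ⇒ 4 8 13 15 9 5 12
4=4: mid=1
8>4: swap(1,5), hi=4 ⇒ 4 5 13 15 9 8 12
5>4: swap(1,4), hi=3 ⇒ 4 9 13 15 5 8 12
9>4: swap(1,3), hi=2 ⇒ 4 15 13 9 5 8 12
15>4: swap(1,2), hi=1 ⇒ 4 13 15 9 5 8 12
13>4: swap(1,1), hi=0 ⇒ 4 13 15 9 5 8 12
done. lo=0 hi=0; v=4 13 15 9 5 8 12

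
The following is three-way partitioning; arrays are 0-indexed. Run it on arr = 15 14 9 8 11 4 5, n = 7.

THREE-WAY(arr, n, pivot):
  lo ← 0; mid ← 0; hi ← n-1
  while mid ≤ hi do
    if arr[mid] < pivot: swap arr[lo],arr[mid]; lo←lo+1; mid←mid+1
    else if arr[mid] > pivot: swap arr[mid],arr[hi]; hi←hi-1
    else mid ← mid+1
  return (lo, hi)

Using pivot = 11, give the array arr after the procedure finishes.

lo=0 mid=0 hi=6
15>11: swap(0,6), hi=5 ⇒ 5 14 9 8 11 4 15
5<11: swap(0,0), lo=1 mid=1 ⇒ 5 14 9 8 11 4 15
14>11: swap(1,5), hi=4 ⇒ 5 4 9 8 11 14 15
4<11: swap(1,1), lo=2 mid=2 ⇒ 5 4 9 8 11 14 15
9<11: swap(2,2), lo=3 mid=3 ⇒ 5 4 9 8 11 14 15
8<11: swap(3,3), lo=4 mid=4 ⇒ 5 4 9 8 11 14 15
11=11: mid=5
done. lo=4 hi=4; arr=5 4 9 8 11 14 15

5 4 9 8 11 14 15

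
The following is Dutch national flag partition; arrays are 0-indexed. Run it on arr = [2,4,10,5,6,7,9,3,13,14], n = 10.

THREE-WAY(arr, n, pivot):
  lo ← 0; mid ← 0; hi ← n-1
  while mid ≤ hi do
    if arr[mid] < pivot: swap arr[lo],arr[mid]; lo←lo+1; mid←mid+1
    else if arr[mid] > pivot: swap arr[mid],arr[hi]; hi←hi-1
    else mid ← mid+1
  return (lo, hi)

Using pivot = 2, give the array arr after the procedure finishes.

lo=0 mid=0 hi=9
2=2: mid=1
4>2: swap(1,9), hi=8 ⇒ [2,14,10,5,6,7,9,3,13,4]
14>2: swap(1,8), hi=7 ⇒ [2,13,10,5,6,7,9,3,14,4]
13>2: swap(1,7), hi=6 ⇒ [2,3,10,5,6,7,9,13,14,4]
3>2: swap(1,6), hi=5 ⇒ [2,9,10,5,6,7,3,13,14,4]
9>2: swap(1,5), hi=4 ⇒ [2,7,10,5,6,9,3,13,14,4]
7>2: swap(1,4), hi=3 ⇒ [2,6,10,5,7,9,3,13,14,4]
6>2: swap(1,3), hi=2 ⇒ [2,5,10,6,7,9,3,13,14,4]
5>2: swap(1,2), hi=1 ⇒ [2,10,5,6,7,9,3,13,14,4]
10>2: swap(1,1), hi=0 ⇒ [2,10,5,6,7,9,3,13,14,4]
done. lo=0 hi=0; arr=[2,10,5,6,7,9,3,13,14,4]

[2,10,5,6,7,9,3,13,14,4]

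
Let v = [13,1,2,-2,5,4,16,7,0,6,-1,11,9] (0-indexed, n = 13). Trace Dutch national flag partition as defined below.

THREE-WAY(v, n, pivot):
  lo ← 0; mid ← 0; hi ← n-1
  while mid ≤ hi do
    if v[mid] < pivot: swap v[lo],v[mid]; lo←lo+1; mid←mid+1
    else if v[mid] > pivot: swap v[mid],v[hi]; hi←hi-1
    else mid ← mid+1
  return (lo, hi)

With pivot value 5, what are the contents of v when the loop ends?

lo=0 mid=0 hi=12
13>5: swap(0,12), hi=11 ⇒ [9,1,2,-2,5,4,16,7,0,6,-1,11,13]
9>5: swap(0,11), hi=10 ⇒ [11,1,2,-2,5,4,16,7,0,6,-1,9,13]
11>5: swap(0,10), hi=9 ⇒ [-1,1,2,-2,5,4,16,7,0,6,11,9,13]
-1<5: swap(0,0), lo=1 mid=1 ⇒ [-1,1,2,-2,5,4,16,7,0,6,11,9,13]
1<5: swap(1,1), lo=2 mid=2 ⇒ [-1,1,2,-2,5,4,16,7,0,6,11,9,13]
2<5: swap(2,2), lo=3 mid=3 ⇒ [-1,1,2,-2,5,4,16,7,0,6,11,9,13]
-2<5: swap(3,3), lo=4 mid=4 ⇒ [-1,1,2,-2,5,4,16,7,0,6,11,9,13]
5=5: mid=5
4<5: swap(4,5), lo=5 mid=6 ⇒ [-1,1,2,-2,4,5,16,7,0,6,11,9,13]
16>5: swap(6,9), hi=8 ⇒ [-1,1,2,-2,4,5,6,7,0,16,11,9,13]
6>5: swap(6,8), hi=7 ⇒ [-1,1,2,-2,4,5,0,7,6,16,11,9,13]
0<5: swap(5,6), lo=6 mid=7 ⇒ [-1,1,2,-2,4,0,5,7,6,16,11,9,13]
7>5: swap(7,7), hi=6 ⇒ [-1,1,2,-2,4,0,5,7,6,16,11,9,13]
done. lo=6 hi=6; v=[-1,1,2,-2,4,0,5,7,6,16,11,9,13]

[-1,1,2,-2,4,0,5,7,6,16,11,9,13]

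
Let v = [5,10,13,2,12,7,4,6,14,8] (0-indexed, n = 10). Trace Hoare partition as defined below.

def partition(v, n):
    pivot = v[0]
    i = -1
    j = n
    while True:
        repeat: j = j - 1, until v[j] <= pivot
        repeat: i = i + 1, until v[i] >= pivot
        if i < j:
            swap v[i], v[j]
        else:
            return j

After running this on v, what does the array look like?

pivot = v[0] = 5; i = -1, j = 10
j→6 (v[6]=4≤5), i→0 (v[0]=5≥5); i<j, swap → [4,10,13,2,12,7,5,6,14,8]
j→3 (v[3]=2≤5), i→1 (v[1]=10≥5); i<j, swap → [4,2,13,10,12,7,5,6,14,8]
j→1, i→2; i≥j, return j=1. v = [4,2,13,10,12,7,5,6,14,8]

[4,2,13,10,12,7,5,6,14,8]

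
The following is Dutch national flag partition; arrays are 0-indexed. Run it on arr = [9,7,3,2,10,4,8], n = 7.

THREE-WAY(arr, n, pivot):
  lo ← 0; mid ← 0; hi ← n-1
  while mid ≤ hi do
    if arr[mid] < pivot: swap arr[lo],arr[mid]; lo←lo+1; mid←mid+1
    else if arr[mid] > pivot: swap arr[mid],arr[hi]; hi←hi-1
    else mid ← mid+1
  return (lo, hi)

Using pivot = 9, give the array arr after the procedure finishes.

pivot = 9; lo=0, mid=0, hi=6
arr[mid]=9=9: mid=1
arr[mid]=7<9: swap arr[0],arr[1]; lo=1,mid=2 → [7,9,3,2,10,4,8]
arr[mid]=3<9: swap arr[1],arr[2]; lo=2,mid=3 → [7,3,9,2,10,4,8]
arr[mid]=2<9: swap arr[2],arr[3]; lo=3,mid=4 → [7,3,2,9,10,4,8]
arr[mid]=10>9: swap arr[4],arr[6]; hi=5 → [7,3,2,9,8,4,10]
arr[mid]=8<9: swap arr[3],arr[4]; lo=4,mid=5 → [7,3,2,8,9,4,10]
arr[mid]=4<9: swap arr[4],arr[5]; lo=5,mid=6 → [7,3,2,8,4,9,10]
end: lo=5, hi=5; arr = [7,3,2,8,4,9,10]

[7,3,2,8,4,9,10]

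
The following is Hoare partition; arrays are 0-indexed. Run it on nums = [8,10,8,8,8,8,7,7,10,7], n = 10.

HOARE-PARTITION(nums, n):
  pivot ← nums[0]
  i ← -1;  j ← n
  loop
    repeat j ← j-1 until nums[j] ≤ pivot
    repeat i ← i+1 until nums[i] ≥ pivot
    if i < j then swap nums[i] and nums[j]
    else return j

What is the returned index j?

pivot=8
j stops at 9 (7), i stops at 0 (8); swap ⇒ [7,10,8,8,8,8,7,7,10,8]
j stops at 7 (7), i stops at 1 (10); swap ⇒ [7,7,8,8,8,8,7,10,10,8]
j stops at 6 (7), i stops at 2 (8); swap ⇒ [7,7,7,8,8,8,8,10,10,8]
j stops at 5 (8), i stops at 3 (8); swap ⇒ [7,7,7,8,8,8,8,10,10,8]
j stops at 4, i stops at 4; i≥j ⇒ return 4. nums=[7,7,7,8,8,8,8,10,10,8]

4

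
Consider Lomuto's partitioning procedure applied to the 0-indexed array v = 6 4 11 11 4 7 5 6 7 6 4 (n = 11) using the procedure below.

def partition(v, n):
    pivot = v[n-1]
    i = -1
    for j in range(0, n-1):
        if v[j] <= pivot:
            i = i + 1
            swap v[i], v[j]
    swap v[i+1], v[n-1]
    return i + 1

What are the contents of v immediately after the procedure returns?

4 4 4 11 6 7 5 6 7 6 11

pivot = v[10] = 4; i = -1
j=0: v[0]=6 > 4 → no swap
j=1: v[1]=4 ≤ 4 → i=0, swap v[0],v[1] → 4 6 11 11 4 7 5 6 7 6 4
j=2: v[2]=11 > 4 → no swap
j=3: v[3]=11 > 4 → no swap
j=4: v[4]=4 ≤ 4 → i=1, swap v[1],v[4] → 4 4 11 11 6 7 5 6 7 6 4
j=5: v[5]=7 > 4 → no swap
j=6: v[6]=5 > 4 → no swap
j=7: v[7]=6 > 4 → no swap
j=8: v[8]=7 > 4 → no swap
j=9: v[9]=6 > 4 → no swap
final swap v[2],v[10] → 4 4 4 11 6 7 5 6 7 6 11; return 2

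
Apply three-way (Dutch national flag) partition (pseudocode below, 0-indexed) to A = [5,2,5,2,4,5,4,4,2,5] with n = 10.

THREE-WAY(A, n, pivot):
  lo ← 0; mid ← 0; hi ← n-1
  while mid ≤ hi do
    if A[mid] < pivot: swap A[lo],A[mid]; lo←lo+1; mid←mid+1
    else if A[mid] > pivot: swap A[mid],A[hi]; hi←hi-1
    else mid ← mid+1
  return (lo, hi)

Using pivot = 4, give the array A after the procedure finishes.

lo=0 mid=0 hi=9
5>4: swap(0,9), hi=8 ⇒ [5,2,5,2,4,5,4,4,2,5]
5>4: swap(0,8), hi=7 ⇒ [2,2,5,2,4,5,4,4,5,5]
2<4: swap(0,0), lo=1 mid=1 ⇒ [2,2,5,2,4,5,4,4,5,5]
2<4: swap(1,1), lo=2 mid=2 ⇒ [2,2,5,2,4,5,4,4,5,5]
5>4: swap(2,7), hi=6 ⇒ [2,2,4,2,4,5,4,5,5,5]
4=4: mid=3
2<4: swap(2,3), lo=3 mid=4 ⇒ [2,2,2,4,4,5,4,5,5,5]
4=4: mid=5
5>4: swap(5,6), hi=5 ⇒ [2,2,2,4,4,4,5,5,5,5]
4=4: mid=6
done. lo=3 hi=5; A=[2,2,2,4,4,4,5,5,5,5]

[2,2,2,4,4,4,5,5,5,5]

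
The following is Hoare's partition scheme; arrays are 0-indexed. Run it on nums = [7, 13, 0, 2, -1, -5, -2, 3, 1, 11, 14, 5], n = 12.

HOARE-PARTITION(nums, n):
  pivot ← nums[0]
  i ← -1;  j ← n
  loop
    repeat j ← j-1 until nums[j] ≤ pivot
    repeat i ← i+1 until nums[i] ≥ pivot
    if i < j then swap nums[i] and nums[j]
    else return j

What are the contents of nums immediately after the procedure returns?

pivot=7
j stops at 11 (5), i stops at 0 (7); swap ⇒ [5, 13, 0, 2, -1, -5, -2, 3, 1, 11, 14, 7]
j stops at 8 (1), i stops at 1 (13); swap ⇒ [5, 1, 0, 2, -1, -5, -2, 3, 13, 11, 14, 7]
j stops at 7, i stops at 8; i≥j ⇒ return 7. nums=[5, 1, 0, 2, -1, -5, -2, 3, 13, 11, 14, 7]

[5, 1, 0, 2, -1, -5, -2, 3, 13, 11, 14, 7]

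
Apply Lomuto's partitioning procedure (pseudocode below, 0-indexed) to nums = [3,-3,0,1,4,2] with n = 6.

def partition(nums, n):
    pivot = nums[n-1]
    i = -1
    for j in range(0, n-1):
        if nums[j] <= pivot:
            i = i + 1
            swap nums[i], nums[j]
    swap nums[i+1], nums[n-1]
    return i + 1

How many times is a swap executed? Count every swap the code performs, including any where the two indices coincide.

4

pivot=2, i=-1
j=0: 3>2, skip
j=1: -3≤2, i=0, swap(0,1) ⇒ [-3,3,0,1,4,2]
j=2: 0≤2, i=1, swap(1,2) ⇒ [-3,0,3,1,4,2]
j=3: 1≤2, i=2, swap(2,3) ⇒ [-3,0,1,3,4,2]
j=4: 4>2, skip
swap(3,5) ⇒ [-3,0,1,2,4,3]; return 3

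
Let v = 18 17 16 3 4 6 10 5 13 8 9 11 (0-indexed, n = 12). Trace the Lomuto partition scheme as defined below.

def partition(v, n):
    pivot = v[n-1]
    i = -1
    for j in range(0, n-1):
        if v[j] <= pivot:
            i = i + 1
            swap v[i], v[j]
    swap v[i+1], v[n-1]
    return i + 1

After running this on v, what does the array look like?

pivot=11, i=-1
j=0: 18>11, skip
j=1: 17>11, skip
j=2: 16>11, skip
j=3: 3≤11, i=0, swap(0,3) ⇒ 3 17 16 18 4 6 10 5 13 8 9 11
j=4: 4≤11, i=1, swap(1,4) ⇒ 3 4 16 18 17 6 10 5 13 8 9 11
j=5: 6≤11, i=2, swap(2,5) ⇒ 3 4 6 18 17 16 10 5 13 8 9 11
j=6: 10≤11, i=3, swap(3,6) ⇒ 3 4 6 10 17 16 18 5 13 8 9 11
j=7: 5≤11, i=4, swap(4,7) ⇒ 3 4 6 10 5 16 18 17 13 8 9 11
j=8: 13>11, skip
j=9: 8≤11, i=5, swap(5,9) ⇒ 3 4 6 10 5 8 18 17 13 16 9 11
j=10: 9≤11, i=6, swap(6,10) ⇒ 3 4 6 10 5 8 9 17 13 16 18 11
swap(7,11) ⇒ 3 4 6 10 5 8 9 11 13 16 18 17; return 7

3 4 6 10 5 8 9 11 13 16 18 17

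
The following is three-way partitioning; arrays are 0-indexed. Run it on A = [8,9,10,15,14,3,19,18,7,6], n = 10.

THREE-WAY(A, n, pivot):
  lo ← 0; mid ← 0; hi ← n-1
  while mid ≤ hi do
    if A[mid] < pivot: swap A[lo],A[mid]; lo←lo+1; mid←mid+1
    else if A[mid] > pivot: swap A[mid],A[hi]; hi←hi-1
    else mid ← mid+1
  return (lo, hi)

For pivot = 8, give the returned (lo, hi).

(3, 3)

pivot = 8; lo=0, mid=0, hi=9
A[mid]=8=8: mid=1
A[mid]=9>8: swap A[1],A[9]; hi=8 → [8,6,10,15,14,3,19,18,7,9]
A[mid]=6<8: swap A[0],A[1]; lo=1,mid=2 → [6,8,10,15,14,3,19,18,7,9]
A[mid]=10>8: swap A[2],A[8]; hi=7 → [6,8,7,15,14,3,19,18,10,9]
A[mid]=7<8: swap A[1],A[2]; lo=2,mid=3 → [6,7,8,15,14,3,19,18,10,9]
A[mid]=15>8: swap A[3],A[7]; hi=6 → [6,7,8,18,14,3,19,15,10,9]
A[mid]=18>8: swap A[3],A[6]; hi=5 → [6,7,8,19,14,3,18,15,10,9]
A[mid]=19>8: swap A[3],A[5]; hi=4 → [6,7,8,3,14,19,18,15,10,9]
A[mid]=3<8: swap A[2],A[3]; lo=3,mid=4 → [6,7,3,8,14,19,18,15,10,9]
A[mid]=14>8: swap A[4],A[4]; hi=3 → [6,7,3,8,14,19,18,15,10,9]
end: lo=3, hi=3; A = [6,7,3,8,14,19,18,15,10,9]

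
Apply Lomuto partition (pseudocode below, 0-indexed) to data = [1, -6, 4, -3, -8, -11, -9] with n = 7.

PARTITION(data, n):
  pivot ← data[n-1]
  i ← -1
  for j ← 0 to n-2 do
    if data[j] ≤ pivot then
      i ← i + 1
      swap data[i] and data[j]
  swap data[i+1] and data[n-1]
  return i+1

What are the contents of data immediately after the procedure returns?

[-11, -9, 4, -3, -8, 1, -6]

pivot = data[6] = -9; i = -1
j=0: data[0]=1 > -9 → no swap
j=1: data[1]=-6 > -9 → no swap
j=2: data[2]=4 > -9 → no swap
j=3: data[3]=-3 > -9 → no swap
j=4: data[4]=-8 > -9 → no swap
j=5: data[5]=-11 ≤ -9 → i=0, swap data[0],data[5] → [-11, -6, 4, -3, -8, 1, -9]
final swap data[1],data[6] → [-11, -9, 4, -3, -8, 1, -6]; return 1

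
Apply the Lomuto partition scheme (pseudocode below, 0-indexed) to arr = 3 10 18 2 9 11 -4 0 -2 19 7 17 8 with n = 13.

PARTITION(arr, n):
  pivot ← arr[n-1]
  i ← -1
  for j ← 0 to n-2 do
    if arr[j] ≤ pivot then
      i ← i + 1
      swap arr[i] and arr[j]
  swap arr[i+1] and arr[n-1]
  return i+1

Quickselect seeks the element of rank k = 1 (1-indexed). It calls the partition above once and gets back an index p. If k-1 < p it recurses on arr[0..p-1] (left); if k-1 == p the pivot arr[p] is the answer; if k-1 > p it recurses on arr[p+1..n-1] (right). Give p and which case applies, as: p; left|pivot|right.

6; left

pivot=8, i=-1
j=0: 3≤8, i=0, swap(0,0) ⇒ 3 10 18 2 9 11 -4 0 -2 19 7 17 8
j=1: 10>8, skip
j=2: 18>8, skip
j=3: 2≤8, i=1, swap(1,3) ⇒ 3 2 18 10 9 11 -4 0 -2 19 7 17 8
j=4: 9>8, skip
j=5: 11>8, skip
j=6: -4≤8, i=2, swap(2,6) ⇒ 3 2 -4 10 9 11 18 0 -2 19 7 17 8
j=7: 0≤8, i=3, swap(3,7) ⇒ 3 2 -4 0 9 11 18 10 -2 19 7 17 8
j=8: -2≤8, i=4, swap(4,8) ⇒ 3 2 -4 0 -2 11 18 10 9 19 7 17 8
j=9: 19>8, skip
j=10: 7≤8, i=5, swap(5,10) ⇒ 3 2 -4 0 -2 7 18 10 9 19 11 17 8
j=11: 17>8, skip
swap(6,12) ⇒ 3 2 -4 0 -2 7 8 10 9 19 11 17 18; return 6
p = 6; k-1 = 0 < 6 ⇒ left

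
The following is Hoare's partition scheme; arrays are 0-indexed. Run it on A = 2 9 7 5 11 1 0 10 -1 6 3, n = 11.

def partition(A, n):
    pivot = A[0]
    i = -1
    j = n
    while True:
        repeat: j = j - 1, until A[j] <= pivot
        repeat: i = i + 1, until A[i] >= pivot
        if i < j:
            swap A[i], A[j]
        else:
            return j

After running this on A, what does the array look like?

pivot = A[0] = 2; i = -1, j = 11
j→8 (A[8]=-1≤2), i→0 (A[0]=2≥2); i<j, swap → -1 9 7 5 11 1 0 10 2 6 3
j→6 (A[6]=0≤2), i→1 (A[1]=9≥2); i<j, swap → -1 0 7 5 11 1 9 10 2 6 3
j→5 (A[5]=1≤2), i→2 (A[2]=7≥2); i<j, swap → -1 0 1 5 11 7 9 10 2 6 3
j→2, i→3; i≥j, return j=2. A = -1 0 1 5 11 7 9 10 2 6 3

-1 0 1 5 11 7 9 10 2 6 3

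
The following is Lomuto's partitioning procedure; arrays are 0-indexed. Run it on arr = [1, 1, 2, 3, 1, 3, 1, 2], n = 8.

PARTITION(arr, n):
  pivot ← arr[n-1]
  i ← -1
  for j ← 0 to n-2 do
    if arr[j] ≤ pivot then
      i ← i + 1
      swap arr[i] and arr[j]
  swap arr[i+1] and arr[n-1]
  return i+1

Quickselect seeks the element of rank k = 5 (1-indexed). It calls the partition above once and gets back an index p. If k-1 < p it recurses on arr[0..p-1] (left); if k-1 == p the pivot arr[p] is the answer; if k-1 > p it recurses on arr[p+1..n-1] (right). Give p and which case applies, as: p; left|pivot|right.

5; left

pivot=2, i=-1
j=0: 1≤2, i=0, swap(0,0) ⇒ [1, 1, 2, 3, 1, 3, 1, 2]
j=1: 1≤2, i=1, swap(1,1) ⇒ [1, 1, 2, 3, 1, 3, 1, 2]
j=2: 2≤2, i=2, swap(2,2) ⇒ [1, 1, 2, 3, 1, 3, 1, 2]
j=3: 3>2, skip
j=4: 1≤2, i=3, swap(3,4) ⇒ [1, 1, 2, 1, 3, 3, 1, 2]
j=5: 3>2, skip
j=6: 1≤2, i=4, swap(4,6) ⇒ [1, 1, 2, 1, 1, 3, 3, 2]
swap(5,7) ⇒ [1, 1, 2, 1, 1, 2, 3, 3]; return 5
p = 5; k-1 = 4 < 5 ⇒ left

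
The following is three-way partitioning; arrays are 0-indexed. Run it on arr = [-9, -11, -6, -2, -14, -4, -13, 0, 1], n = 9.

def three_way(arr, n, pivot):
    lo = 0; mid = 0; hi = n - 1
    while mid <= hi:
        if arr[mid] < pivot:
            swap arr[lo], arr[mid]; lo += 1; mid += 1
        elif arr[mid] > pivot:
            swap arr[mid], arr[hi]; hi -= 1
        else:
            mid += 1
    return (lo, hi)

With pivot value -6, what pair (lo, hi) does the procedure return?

(4, 4)

pivot = -6; lo=0, mid=0, hi=8
arr[mid]=-9<-6: swap arr[0],arr[0]; lo=1,mid=1 → [-9, -11, -6, -2, -14, -4, -13, 0, 1]
arr[mid]=-11<-6: swap arr[1],arr[1]; lo=2,mid=2 → [-9, -11, -6, -2, -14, -4, -13, 0, 1]
arr[mid]=-6=-6: mid=3
arr[mid]=-2>-6: swap arr[3],arr[8]; hi=7 → [-9, -11, -6, 1, -14, -4, -13, 0, -2]
arr[mid]=1>-6: swap arr[3],arr[7]; hi=6 → [-9, -11, -6, 0, -14, -4, -13, 1, -2]
arr[mid]=0>-6: swap arr[3],arr[6]; hi=5 → [-9, -11, -6, -13, -14, -4, 0, 1, -2]
arr[mid]=-13<-6: swap arr[2],arr[3]; lo=3,mid=4 → [-9, -11, -13, -6, -14, -4, 0, 1, -2]
arr[mid]=-14<-6: swap arr[3],arr[4]; lo=4,mid=5 → [-9, -11, -13, -14, -6, -4, 0, 1, -2]
arr[mid]=-4>-6: swap arr[5],arr[5]; hi=4 → [-9, -11, -13, -14, -6, -4, 0, 1, -2]
end: lo=4, hi=4; arr = [-9, -11, -13, -14, -6, -4, 0, 1, -2]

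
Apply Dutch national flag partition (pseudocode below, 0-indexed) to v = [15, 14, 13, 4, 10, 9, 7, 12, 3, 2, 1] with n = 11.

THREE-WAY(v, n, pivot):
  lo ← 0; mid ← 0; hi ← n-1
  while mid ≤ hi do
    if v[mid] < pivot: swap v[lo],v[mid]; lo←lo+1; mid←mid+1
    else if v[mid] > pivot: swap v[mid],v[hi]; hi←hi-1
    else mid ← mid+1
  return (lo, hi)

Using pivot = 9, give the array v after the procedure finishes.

[1, 2, 3, 4, 7, 9, 12, 10, 13, 14, 15]

pivot = 9; lo=0, mid=0, hi=10
v[mid]=15>9: swap v[0],v[10]; hi=9 → [1, 14, 13, 4, 10, 9, 7, 12, 3, 2, 15]
v[mid]=1<9: swap v[0],v[0]; lo=1,mid=1 → [1, 14, 13, 4, 10, 9, 7, 12, 3, 2, 15]
v[mid]=14>9: swap v[1],v[9]; hi=8 → [1, 2, 13, 4, 10, 9, 7, 12, 3, 14, 15]
v[mid]=2<9: swap v[1],v[1]; lo=2,mid=2 → [1, 2, 13, 4, 10, 9, 7, 12, 3, 14, 15]
v[mid]=13>9: swap v[2],v[8]; hi=7 → [1, 2, 3, 4, 10, 9, 7, 12, 13, 14, 15]
v[mid]=3<9: swap v[2],v[2]; lo=3,mid=3 → [1, 2, 3, 4, 10, 9, 7, 12, 13, 14, 15]
v[mid]=4<9: swap v[3],v[3]; lo=4,mid=4 → [1, 2, 3, 4, 10, 9, 7, 12, 13, 14, 15]
v[mid]=10>9: swap v[4],v[7]; hi=6 → [1, 2, 3, 4, 12, 9, 7, 10, 13, 14, 15]
v[mid]=12>9: swap v[4],v[6]; hi=5 → [1, 2, 3, 4, 7, 9, 12, 10, 13, 14, 15]
v[mid]=7<9: swap v[4],v[4]; lo=5,mid=5 → [1, 2, 3, 4, 7, 9, 12, 10, 13, 14, 15]
v[mid]=9=9: mid=6
end: lo=5, hi=5; v = [1, 2, 3, 4, 7, 9, 12, 10, 13, 14, 15]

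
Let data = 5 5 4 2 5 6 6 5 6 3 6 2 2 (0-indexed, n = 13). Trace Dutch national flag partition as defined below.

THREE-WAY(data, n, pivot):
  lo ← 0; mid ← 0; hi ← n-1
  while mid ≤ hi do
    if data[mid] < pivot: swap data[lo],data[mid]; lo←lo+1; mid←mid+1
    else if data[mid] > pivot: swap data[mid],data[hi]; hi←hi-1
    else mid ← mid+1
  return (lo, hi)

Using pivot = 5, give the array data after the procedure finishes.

4 2 2 2 3 5 5 5 5 6 6 6 6

pivot = 5; lo=0, mid=0, hi=12
data[mid]=5=5: mid=1
data[mid]=5=5: mid=2
data[mid]=4<5: swap data[0],data[2]; lo=1,mid=3 → 4 5 5 2 5 6 6 5 6 3 6 2 2
data[mid]=2<5: swap data[1],data[3]; lo=2,mid=4 → 4 2 5 5 5 6 6 5 6 3 6 2 2
data[mid]=5=5: mid=5
data[mid]=6>5: swap data[5],data[12]; hi=11 → 4 2 5 5 5 2 6 5 6 3 6 2 6
data[mid]=2<5: swap data[2],data[5]; lo=3,mid=6 → 4 2 2 5 5 5 6 5 6 3 6 2 6
data[mid]=6>5: swap data[6],data[11]; hi=10 → 4 2 2 5 5 5 2 5 6 3 6 6 6
data[mid]=2<5: swap data[3],data[6]; lo=4,mid=7 → 4 2 2 2 5 5 5 5 6 3 6 6 6
data[mid]=5=5: mid=8
data[mid]=6>5: swap data[8],data[10]; hi=9 → 4 2 2 2 5 5 5 5 6 3 6 6 6
data[mid]=6>5: swap data[8],data[9]; hi=8 → 4 2 2 2 5 5 5 5 3 6 6 6 6
data[mid]=3<5: swap data[4],data[8]; lo=5,mid=9 → 4 2 2 2 3 5 5 5 5 6 6 6 6
end: lo=5, hi=8; data = 4 2 2 2 3 5 5 5 5 6 6 6 6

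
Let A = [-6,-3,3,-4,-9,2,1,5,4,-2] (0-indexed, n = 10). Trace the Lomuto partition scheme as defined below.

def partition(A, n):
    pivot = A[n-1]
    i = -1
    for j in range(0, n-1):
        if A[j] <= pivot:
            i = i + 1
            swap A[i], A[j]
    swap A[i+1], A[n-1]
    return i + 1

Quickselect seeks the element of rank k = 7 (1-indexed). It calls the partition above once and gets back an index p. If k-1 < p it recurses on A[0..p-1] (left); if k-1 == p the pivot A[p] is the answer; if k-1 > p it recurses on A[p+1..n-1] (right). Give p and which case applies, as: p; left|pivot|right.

pivot = A[9] = -2; i = -1
j=0: A[0]=-6 ≤ -2 → i=0, swap A[0],A[0] (no change) → [-6,-3,3,-4,-9,2,1,5,4,-2]
j=1: A[1]=-3 ≤ -2 → i=1, swap A[1],A[1] (no change) → [-6,-3,3,-4,-9,2,1,5,4,-2]
j=2: A[2]=3 > -2 → no swap
j=3: A[3]=-4 ≤ -2 → i=2, swap A[2],A[3] → [-6,-3,-4,3,-9,2,1,5,4,-2]
j=4: A[4]=-9 ≤ -2 → i=3, swap A[3],A[4] → [-6,-3,-4,-9,3,2,1,5,4,-2]
j=5: A[5]=2 > -2 → no swap
j=6: A[6]=1 > -2 → no swap
j=7: A[7]=5 > -2 → no swap
j=8: A[8]=4 > -2 → no swap
final swap A[4],A[9] → [-6,-3,-4,-9,-2,2,1,5,4,3]; return 4
p = 4; k-1 = 6 > 4 ⇒ right

4; right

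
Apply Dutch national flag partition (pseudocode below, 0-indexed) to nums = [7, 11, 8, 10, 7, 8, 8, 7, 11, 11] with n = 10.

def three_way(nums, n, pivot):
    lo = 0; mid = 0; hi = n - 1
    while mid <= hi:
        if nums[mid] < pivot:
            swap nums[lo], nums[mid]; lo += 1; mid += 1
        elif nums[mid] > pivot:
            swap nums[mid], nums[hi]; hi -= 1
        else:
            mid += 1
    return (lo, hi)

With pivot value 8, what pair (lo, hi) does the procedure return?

(3, 5)

lo=0 mid=0 hi=9
7<8: swap(0,0), lo=1 mid=1 ⇒ [7, 11, 8, 10, 7, 8, 8, 7, 11, 11]
11>8: swap(1,9), hi=8 ⇒ [7, 11, 8, 10, 7, 8, 8, 7, 11, 11]
11>8: swap(1,8), hi=7 ⇒ [7, 11, 8, 10, 7, 8, 8, 7, 11, 11]
11>8: swap(1,7), hi=6 ⇒ [7, 7, 8, 10, 7, 8, 8, 11, 11, 11]
7<8: swap(1,1), lo=2 mid=2 ⇒ [7, 7, 8, 10, 7, 8, 8, 11, 11, 11]
8=8: mid=3
10>8: swap(3,6), hi=5 ⇒ [7, 7, 8, 8, 7, 8, 10, 11, 11, 11]
8=8: mid=4
7<8: swap(2,4), lo=3 mid=5 ⇒ [7, 7, 7, 8, 8, 8, 10, 11, 11, 11]
8=8: mid=6
done. lo=3 hi=5; nums=[7, 7, 7, 8, 8, 8, 10, 11, 11, 11]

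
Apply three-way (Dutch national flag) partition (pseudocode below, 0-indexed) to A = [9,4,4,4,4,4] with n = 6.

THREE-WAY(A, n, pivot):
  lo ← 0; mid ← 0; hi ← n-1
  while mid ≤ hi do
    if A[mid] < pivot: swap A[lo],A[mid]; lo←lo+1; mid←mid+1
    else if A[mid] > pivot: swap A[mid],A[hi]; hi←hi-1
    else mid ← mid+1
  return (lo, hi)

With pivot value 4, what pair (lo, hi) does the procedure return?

(0, 4)

pivot = 4; lo=0, mid=0, hi=5
A[mid]=9>4: swap A[0],A[5]; hi=4 → [4,4,4,4,4,9]
A[mid]=4=4: mid=1
A[mid]=4=4: mid=2
A[mid]=4=4: mid=3
A[mid]=4=4: mid=4
A[mid]=4=4: mid=5
end: lo=0, hi=4; A = [4,4,4,4,4,9]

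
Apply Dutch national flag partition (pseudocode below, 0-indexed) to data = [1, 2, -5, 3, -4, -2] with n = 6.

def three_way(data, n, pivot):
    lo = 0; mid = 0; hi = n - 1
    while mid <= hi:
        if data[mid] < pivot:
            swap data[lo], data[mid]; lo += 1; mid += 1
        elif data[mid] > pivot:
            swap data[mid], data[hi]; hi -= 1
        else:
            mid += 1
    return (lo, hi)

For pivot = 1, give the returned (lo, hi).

(3, 3)

pivot = 1; lo=0, mid=0, hi=5
data[mid]=1=1: mid=1
data[mid]=2>1: swap data[1],data[5]; hi=4 → [1, -2, -5, 3, -4, 2]
data[mid]=-2<1: swap data[0],data[1]; lo=1,mid=2 → [-2, 1, -5, 3, -4, 2]
data[mid]=-5<1: swap data[1],data[2]; lo=2,mid=3 → [-2, -5, 1, 3, -4, 2]
data[mid]=3>1: swap data[3],data[4]; hi=3 → [-2, -5, 1, -4, 3, 2]
data[mid]=-4<1: swap data[2],data[3]; lo=3,mid=4 → [-2, -5, -4, 1, 3, 2]
end: lo=3, hi=3; data = [-2, -5, -4, 1, 3, 2]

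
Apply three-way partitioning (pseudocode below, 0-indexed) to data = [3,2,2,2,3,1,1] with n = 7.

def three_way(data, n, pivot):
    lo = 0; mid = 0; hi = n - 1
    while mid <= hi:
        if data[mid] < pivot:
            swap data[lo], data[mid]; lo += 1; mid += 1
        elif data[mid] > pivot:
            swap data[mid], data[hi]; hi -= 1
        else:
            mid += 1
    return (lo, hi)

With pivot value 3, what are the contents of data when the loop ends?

lo=0 mid=0 hi=6
3=3: mid=1
2<3: swap(0,1), lo=1 mid=2 ⇒ [2,3,2,2,3,1,1]
2<3: swap(1,2), lo=2 mid=3 ⇒ [2,2,3,2,3,1,1]
2<3: swap(2,3), lo=3 mid=4 ⇒ [2,2,2,3,3,1,1]
3=3: mid=5
1<3: swap(3,5), lo=4 mid=6 ⇒ [2,2,2,1,3,3,1]
1<3: swap(4,6), lo=5 mid=7 ⇒ [2,2,2,1,1,3,3]
done. lo=5 hi=6; data=[2,2,2,1,1,3,3]

[2,2,2,1,1,3,3]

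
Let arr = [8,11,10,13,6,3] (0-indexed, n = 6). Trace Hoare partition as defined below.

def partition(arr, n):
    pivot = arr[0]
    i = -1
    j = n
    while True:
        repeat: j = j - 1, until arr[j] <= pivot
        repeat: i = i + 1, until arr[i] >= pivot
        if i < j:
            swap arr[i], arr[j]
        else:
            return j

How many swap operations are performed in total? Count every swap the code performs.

pivot = arr[0] = 8; i = -1, j = 6
j→5 (arr[5]=3≤8), i→0 (arr[0]=8≥8); i<j, swap → [3,11,10,13,6,8]
j→4 (arr[4]=6≤8), i→1 (arr[1]=11≥8); i<j, swap → [3,6,10,13,11,8]
j→1, i→2; i≥j, return j=1. arr = [3,6,10,13,11,8]

2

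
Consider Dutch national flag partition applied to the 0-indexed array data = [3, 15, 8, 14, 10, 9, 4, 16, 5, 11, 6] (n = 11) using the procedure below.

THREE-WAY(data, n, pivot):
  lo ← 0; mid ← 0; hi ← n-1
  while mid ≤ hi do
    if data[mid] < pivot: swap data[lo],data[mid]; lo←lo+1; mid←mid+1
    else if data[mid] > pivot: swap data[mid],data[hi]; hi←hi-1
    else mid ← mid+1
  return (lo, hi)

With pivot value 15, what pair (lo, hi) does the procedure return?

pivot = 15; lo=0, mid=0, hi=10
data[mid]=3<15: swap data[0],data[0]; lo=1,mid=1 → [3, 15, 8, 14, 10, 9, 4, 16, 5, 11, 6]
data[mid]=15=15: mid=2
data[mid]=8<15: swap data[1],data[2]; lo=2,mid=3 → [3, 8, 15, 14, 10, 9, 4, 16, 5, 11, 6]
data[mid]=14<15: swap data[2],data[3]; lo=3,mid=4 → [3, 8, 14, 15, 10, 9, 4, 16, 5, 11, 6]
data[mid]=10<15: swap data[3],data[4]; lo=4,mid=5 → [3, 8, 14, 10, 15, 9, 4, 16, 5, 11, 6]
data[mid]=9<15: swap data[4],data[5]; lo=5,mid=6 → [3, 8, 14, 10, 9, 15, 4, 16, 5, 11, 6]
data[mid]=4<15: swap data[5],data[6]; lo=6,mid=7 → [3, 8, 14, 10, 9, 4, 15, 16, 5, 11, 6]
data[mid]=16>15: swap data[7],data[10]; hi=9 → [3, 8, 14, 10, 9, 4, 15, 6, 5, 11, 16]
data[mid]=6<15: swap data[6],data[7]; lo=7,mid=8 → [3, 8, 14, 10, 9, 4, 6, 15, 5, 11, 16]
data[mid]=5<15: swap data[7],data[8]; lo=8,mid=9 → [3, 8, 14, 10, 9, 4, 6, 5, 15, 11, 16]
data[mid]=11<15: swap data[8],data[9]; lo=9,mid=10 → [3, 8, 14, 10, 9, 4, 6, 5, 11, 15, 16]
end: lo=9, hi=9; data = [3, 8, 14, 10, 9, 4, 6, 5, 11, 15, 16]

(9, 9)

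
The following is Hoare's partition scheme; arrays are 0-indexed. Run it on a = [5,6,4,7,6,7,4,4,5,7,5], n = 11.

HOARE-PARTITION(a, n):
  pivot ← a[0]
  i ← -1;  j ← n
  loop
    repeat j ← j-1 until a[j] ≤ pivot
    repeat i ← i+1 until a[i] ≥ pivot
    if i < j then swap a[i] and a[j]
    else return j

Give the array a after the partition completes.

[5,5,4,4,4,7,6,7,6,7,5]

pivot=5
j stops at 10 (5), i stops at 0 (5); swap ⇒ [5,6,4,7,6,7,4,4,5,7,5]
j stops at 8 (5), i stops at 1 (6); swap ⇒ [5,5,4,7,6,7,4,4,6,7,5]
j stops at 7 (4), i stops at 3 (7); swap ⇒ [5,5,4,4,6,7,4,7,6,7,5]
j stops at 6 (4), i stops at 4 (6); swap ⇒ [5,5,4,4,4,7,6,7,6,7,5]
j stops at 4, i stops at 5; i≥j ⇒ return 4. a=[5,5,4,4,4,7,6,7,6,7,5]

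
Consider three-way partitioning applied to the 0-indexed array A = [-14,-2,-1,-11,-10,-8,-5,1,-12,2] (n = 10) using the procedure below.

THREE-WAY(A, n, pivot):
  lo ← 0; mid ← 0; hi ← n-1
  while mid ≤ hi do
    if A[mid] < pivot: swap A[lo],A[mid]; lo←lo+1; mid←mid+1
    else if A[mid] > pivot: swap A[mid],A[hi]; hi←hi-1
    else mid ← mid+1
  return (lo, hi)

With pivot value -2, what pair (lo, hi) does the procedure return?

(6, 6)

lo=0 mid=0 hi=9
-14<-2: swap(0,0), lo=1 mid=1 ⇒ [-14,-2,-1,-11,-10,-8,-5,1,-12,2]
-2=-2: mid=2
-1>-2: swap(2,9), hi=8 ⇒ [-14,-2,2,-11,-10,-8,-5,1,-12,-1]
2>-2: swap(2,8), hi=7 ⇒ [-14,-2,-12,-11,-10,-8,-5,1,2,-1]
-12<-2: swap(1,2), lo=2 mid=3 ⇒ [-14,-12,-2,-11,-10,-8,-5,1,2,-1]
-11<-2: swap(2,3), lo=3 mid=4 ⇒ [-14,-12,-11,-2,-10,-8,-5,1,2,-1]
-10<-2: swap(3,4), lo=4 mid=5 ⇒ [-14,-12,-11,-10,-2,-8,-5,1,2,-1]
-8<-2: swap(4,5), lo=5 mid=6 ⇒ [-14,-12,-11,-10,-8,-2,-5,1,2,-1]
-5<-2: swap(5,6), lo=6 mid=7 ⇒ [-14,-12,-11,-10,-8,-5,-2,1,2,-1]
1>-2: swap(7,7), hi=6 ⇒ [-14,-12,-11,-10,-8,-5,-2,1,2,-1]
done. lo=6 hi=6; A=[-14,-12,-11,-10,-8,-5,-2,1,2,-1]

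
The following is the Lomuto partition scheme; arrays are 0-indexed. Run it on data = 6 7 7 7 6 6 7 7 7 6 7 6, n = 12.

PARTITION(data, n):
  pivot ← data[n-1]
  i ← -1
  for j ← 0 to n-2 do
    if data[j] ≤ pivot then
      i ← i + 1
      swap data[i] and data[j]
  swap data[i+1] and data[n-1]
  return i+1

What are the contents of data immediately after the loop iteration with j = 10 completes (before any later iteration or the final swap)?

6 6 6 6 7 7 7 7 7 7 7 6

pivot = data[11] = 6; i = -1
j=0: data[0]=6 ≤ 6 → i=0, swap data[0],data[0] (no change) → 6 7 7 7 6 6 7 7 7 6 7 6
j=1: data[1]=7 > 6 → no swap
j=2: data[2]=7 > 6 → no swap
j=3: data[3]=7 > 6 → no swap
j=4: data[4]=6 ≤ 6 → i=1, swap data[1],data[4] → 6 6 7 7 7 6 7 7 7 6 7 6
j=5: data[5]=6 ≤ 6 → i=2, swap data[2],data[5] → 6 6 6 7 7 7 7 7 7 6 7 6
j=6: data[6]=7 > 6 → no swap
j=7: data[7]=7 > 6 → no swap
j=8: data[8]=7 > 6 → no swap
j=9: data[9]=6 ≤ 6 → i=3, swap data[3],data[9] → 6 6 6 6 7 7 7 7 7 7 7 6
j=10: data[10]=7 > 6 → no swap
(after j=10) data = 6 6 6 6 7 7 7 7 7 7 7 6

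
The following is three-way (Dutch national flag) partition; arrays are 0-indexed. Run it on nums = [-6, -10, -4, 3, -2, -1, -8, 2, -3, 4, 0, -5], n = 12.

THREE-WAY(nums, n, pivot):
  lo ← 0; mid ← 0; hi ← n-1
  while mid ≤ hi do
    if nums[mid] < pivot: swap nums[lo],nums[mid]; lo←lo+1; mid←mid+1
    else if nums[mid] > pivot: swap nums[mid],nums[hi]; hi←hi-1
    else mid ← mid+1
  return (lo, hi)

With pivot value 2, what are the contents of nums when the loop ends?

[-6, -10, -4, -5, -2, -1, -8, -3, 0, 2, 4, 3]

lo=0 mid=0 hi=11
-6<2: swap(0,0), lo=1 mid=1 ⇒ [-6, -10, -4, 3, -2, -1, -8, 2, -3, 4, 0, -5]
-10<2: swap(1,1), lo=2 mid=2 ⇒ [-6, -10, -4, 3, -2, -1, -8, 2, -3, 4, 0, -5]
-4<2: swap(2,2), lo=3 mid=3 ⇒ [-6, -10, -4, 3, -2, -1, -8, 2, -3, 4, 0, -5]
3>2: swap(3,11), hi=10 ⇒ [-6, -10, -4, -5, -2, -1, -8, 2, -3, 4, 0, 3]
-5<2: swap(3,3), lo=4 mid=4 ⇒ [-6, -10, -4, -5, -2, -1, -8, 2, -3, 4, 0, 3]
-2<2: swap(4,4), lo=5 mid=5 ⇒ [-6, -10, -4, -5, -2, -1, -8, 2, -3, 4, 0, 3]
-1<2: swap(5,5), lo=6 mid=6 ⇒ [-6, -10, -4, -5, -2, -1, -8, 2, -3, 4, 0, 3]
-8<2: swap(6,6), lo=7 mid=7 ⇒ [-6, -10, -4, -5, -2, -1, -8, 2, -3, 4, 0, 3]
2=2: mid=8
-3<2: swap(7,8), lo=8 mid=9 ⇒ [-6, -10, -4, -5, -2, -1, -8, -3, 2, 4, 0, 3]
4>2: swap(9,10), hi=9 ⇒ [-6, -10, -4, -5, -2, -1, -8, -3, 2, 0, 4, 3]
0<2: swap(8,9), lo=9 mid=10 ⇒ [-6, -10, -4, -5, -2, -1, -8, -3, 0, 2, 4, 3]
done. lo=9 hi=9; nums=[-6, -10, -4, -5, -2, -1, -8, -3, 0, 2, 4, 3]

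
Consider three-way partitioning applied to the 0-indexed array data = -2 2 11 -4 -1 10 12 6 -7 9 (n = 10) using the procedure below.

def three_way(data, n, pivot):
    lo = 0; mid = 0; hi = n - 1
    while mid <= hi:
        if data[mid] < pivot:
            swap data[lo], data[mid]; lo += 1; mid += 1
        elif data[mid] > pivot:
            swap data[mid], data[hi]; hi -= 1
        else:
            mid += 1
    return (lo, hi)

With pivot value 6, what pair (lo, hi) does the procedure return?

(5, 5)

pivot = 6; lo=0, mid=0, hi=9
data[mid]=-2<6: swap data[0],data[0]; lo=1,mid=1 → -2 2 11 -4 -1 10 12 6 -7 9
data[mid]=2<6: swap data[1],data[1]; lo=2,mid=2 → -2 2 11 -4 -1 10 12 6 -7 9
data[mid]=11>6: swap data[2],data[9]; hi=8 → -2 2 9 -4 -1 10 12 6 -7 11
data[mid]=9>6: swap data[2],data[8]; hi=7 → -2 2 -7 -4 -1 10 12 6 9 11
data[mid]=-7<6: swap data[2],data[2]; lo=3,mid=3 → -2 2 -7 -4 -1 10 12 6 9 11
data[mid]=-4<6: swap data[3],data[3]; lo=4,mid=4 → -2 2 -7 -4 -1 10 12 6 9 11
data[mid]=-1<6: swap data[4],data[4]; lo=5,mid=5 → -2 2 -7 -4 -1 10 12 6 9 11
data[mid]=10>6: swap data[5],data[7]; hi=6 → -2 2 -7 -4 -1 6 12 10 9 11
data[mid]=6=6: mid=6
data[mid]=12>6: swap data[6],data[6]; hi=5 → -2 2 -7 -4 -1 6 12 10 9 11
end: lo=5, hi=5; data = -2 2 -7 -4 -1 6 12 10 9 11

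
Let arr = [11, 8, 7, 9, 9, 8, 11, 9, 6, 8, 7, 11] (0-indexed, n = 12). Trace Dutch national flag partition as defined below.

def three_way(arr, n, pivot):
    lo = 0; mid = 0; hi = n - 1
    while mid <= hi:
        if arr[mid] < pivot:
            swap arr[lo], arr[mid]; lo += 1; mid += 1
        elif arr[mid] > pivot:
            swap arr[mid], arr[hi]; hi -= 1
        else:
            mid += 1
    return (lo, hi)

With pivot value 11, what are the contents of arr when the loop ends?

[8, 7, 9, 9, 8, 9, 6, 8, 7, 11, 11, 11]

lo=0 mid=0 hi=11
11=11: mid=1
8<11: swap(0,1), lo=1 mid=2 ⇒ [8, 11, 7, 9, 9, 8, 11, 9, 6, 8, 7, 11]
7<11: swap(1,2), lo=2 mid=3 ⇒ [8, 7, 11, 9, 9, 8, 11, 9, 6, 8, 7, 11]
9<11: swap(2,3), lo=3 mid=4 ⇒ [8, 7, 9, 11, 9, 8, 11, 9, 6, 8, 7, 11]
9<11: swap(3,4), lo=4 mid=5 ⇒ [8, 7, 9, 9, 11, 8, 11, 9, 6, 8, 7, 11]
8<11: swap(4,5), lo=5 mid=6 ⇒ [8, 7, 9, 9, 8, 11, 11, 9, 6, 8, 7, 11]
11=11: mid=7
9<11: swap(5,7), lo=6 mid=8 ⇒ [8, 7, 9, 9, 8, 9, 11, 11, 6, 8, 7, 11]
6<11: swap(6,8), lo=7 mid=9 ⇒ [8, 7, 9, 9, 8, 9, 6, 11, 11, 8, 7, 11]
8<11: swap(7,9), lo=8 mid=10 ⇒ [8, 7, 9, 9, 8, 9, 6, 8, 11, 11, 7, 11]
7<11: swap(8,10), lo=9 mid=11 ⇒ [8, 7, 9, 9, 8, 9, 6, 8, 7, 11, 11, 11]
11=11: mid=12
done. lo=9 hi=11; arr=[8, 7, 9, 9, 8, 9, 6, 8, 7, 11, 11, 11]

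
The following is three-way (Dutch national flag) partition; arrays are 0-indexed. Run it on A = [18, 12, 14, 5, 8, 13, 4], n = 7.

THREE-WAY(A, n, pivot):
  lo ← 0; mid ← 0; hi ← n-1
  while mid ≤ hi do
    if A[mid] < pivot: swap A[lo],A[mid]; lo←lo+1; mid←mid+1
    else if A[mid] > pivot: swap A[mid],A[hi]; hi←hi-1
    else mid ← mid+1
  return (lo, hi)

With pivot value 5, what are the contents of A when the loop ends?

pivot = 5; lo=0, mid=0, hi=6
A[mid]=18>5: swap A[0],A[6]; hi=5 → [4, 12, 14, 5, 8, 13, 18]
A[mid]=4<5: swap A[0],A[0]; lo=1,mid=1 → [4, 12, 14, 5, 8, 13, 18]
A[mid]=12>5: swap A[1],A[5]; hi=4 → [4, 13, 14, 5, 8, 12, 18]
A[mid]=13>5: swap A[1],A[4]; hi=3 → [4, 8, 14, 5, 13, 12, 18]
A[mid]=8>5: swap A[1],A[3]; hi=2 → [4, 5, 14, 8, 13, 12, 18]
A[mid]=5=5: mid=2
A[mid]=14>5: swap A[2],A[2]; hi=1 → [4, 5, 14, 8, 13, 12, 18]
end: lo=1, hi=1; A = [4, 5, 14, 8, 13, 12, 18]

[4, 5, 14, 8, 13, 12, 18]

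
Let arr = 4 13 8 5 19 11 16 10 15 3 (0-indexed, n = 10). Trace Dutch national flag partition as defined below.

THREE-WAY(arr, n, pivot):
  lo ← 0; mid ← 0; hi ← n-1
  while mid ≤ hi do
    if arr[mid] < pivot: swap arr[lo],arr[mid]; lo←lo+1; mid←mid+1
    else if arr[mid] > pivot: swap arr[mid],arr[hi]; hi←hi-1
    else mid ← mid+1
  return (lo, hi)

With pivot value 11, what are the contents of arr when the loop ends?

4 3 8 5 10 11 16 15 19 13

pivot = 11; lo=0, mid=0, hi=9
arr[mid]=4<11: swap arr[0],arr[0]; lo=1,mid=1 → 4 13 8 5 19 11 16 10 15 3
arr[mid]=13>11: swap arr[1],arr[9]; hi=8 → 4 3 8 5 19 11 16 10 15 13
arr[mid]=3<11: swap arr[1],arr[1]; lo=2,mid=2 → 4 3 8 5 19 11 16 10 15 13
arr[mid]=8<11: swap arr[2],arr[2]; lo=3,mid=3 → 4 3 8 5 19 11 16 10 15 13
arr[mid]=5<11: swap arr[3],arr[3]; lo=4,mid=4 → 4 3 8 5 19 11 16 10 15 13
arr[mid]=19>11: swap arr[4],arr[8]; hi=7 → 4 3 8 5 15 11 16 10 19 13
arr[mid]=15>11: swap arr[4],arr[7]; hi=6 → 4 3 8 5 10 11 16 15 19 13
arr[mid]=10<11: swap arr[4],arr[4]; lo=5,mid=5 → 4 3 8 5 10 11 16 15 19 13
arr[mid]=11=11: mid=6
arr[mid]=16>11: swap arr[6],arr[6]; hi=5 → 4 3 8 5 10 11 16 15 19 13
end: lo=5, hi=5; arr = 4 3 8 5 10 11 16 15 19 13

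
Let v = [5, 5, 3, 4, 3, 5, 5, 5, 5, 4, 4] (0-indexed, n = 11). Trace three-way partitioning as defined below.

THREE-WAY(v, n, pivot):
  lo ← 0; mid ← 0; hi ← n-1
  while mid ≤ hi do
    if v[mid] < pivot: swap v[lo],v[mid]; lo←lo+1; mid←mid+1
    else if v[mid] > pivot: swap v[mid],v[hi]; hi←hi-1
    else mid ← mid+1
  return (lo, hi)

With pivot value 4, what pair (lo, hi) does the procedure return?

(2, 4)

pivot = 4; lo=0, mid=0, hi=10
v[mid]=5>4: swap v[0],v[10]; hi=9 → [4, 5, 3, 4, 3, 5, 5, 5, 5, 4, 5]
v[mid]=4=4: mid=1
v[mid]=5>4: swap v[1],v[9]; hi=8 → [4, 4, 3, 4, 3, 5, 5, 5, 5, 5, 5]
v[mid]=4=4: mid=2
v[mid]=3<4: swap v[0],v[2]; lo=1,mid=3 → [3, 4, 4, 4, 3, 5, 5, 5, 5, 5, 5]
v[mid]=4=4: mid=4
v[mid]=3<4: swap v[1],v[4]; lo=2,mid=5 → [3, 3, 4, 4, 4, 5, 5, 5, 5, 5, 5]
v[mid]=5>4: swap v[5],v[8]; hi=7 → [3, 3, 4, 4, 4, 5, 5, 5, 5, 5, 5]
v[mid]=5>4: swap v[5],v[7]; hi=6 → [3, 3, 4, 4, 4, 5, 5, 5, 5, 5, 5]
v[mid]=5>4: swap v[5],v[6]; hi=5 → [3, 3, 4, 4, 4, 5, 5, 5, 5, 5, 5]
v[mid]=5>4: swap v[5],v[5]; hi=4 → [3, 3, 4, 4, 4, 5, 5, 5, 5, 5, 5]
end: lo=2, hi=4; v = [3, 3, 4, 4, 4, 5, 5, 5, 5, 5, 5]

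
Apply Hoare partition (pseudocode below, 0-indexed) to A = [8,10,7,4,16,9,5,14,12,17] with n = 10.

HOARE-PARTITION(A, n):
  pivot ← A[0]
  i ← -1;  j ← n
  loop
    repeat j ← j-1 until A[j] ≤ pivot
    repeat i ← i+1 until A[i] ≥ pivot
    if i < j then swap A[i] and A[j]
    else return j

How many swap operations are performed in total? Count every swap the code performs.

pivot=8
j stops at 6 (5), i stops at 0 (8); swap ⇒ [5,10,7,4,16,9,8,14,12,17]
j stops at 3 (4), i stops at 1 (10); swap ⇒ [5,4,7,10,16,9,8,14,12,17]
j stops at 2, i stops at 3; i≥j ⇒ return 2. A=[5,4,7,10,16,9,8,14,12,17]

2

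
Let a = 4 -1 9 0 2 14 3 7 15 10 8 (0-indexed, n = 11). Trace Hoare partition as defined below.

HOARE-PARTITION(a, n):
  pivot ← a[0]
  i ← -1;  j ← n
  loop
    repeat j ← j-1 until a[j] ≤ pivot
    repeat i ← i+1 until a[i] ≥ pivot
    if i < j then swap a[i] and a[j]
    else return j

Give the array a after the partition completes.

3 -1 2 0 9 14 4 7 15 10 8

pivot = a[0] = 4; i = -1, j = 11
j→6 (a[6]=3≤4), i→0 (a[0]=4≥4); i<j, swap → 3 -1 9 0 2 14 4 7 15 10 8
j→4 (a[4]=2≤4), i→2 (a[2]=9≥4); i<j, swap → 3 -1 2 0 9 14 4 7 15 10 8
j→3, i→4; i≥j, return j=3. a = 3 -1 2 0 9 14 4 7 15 10 8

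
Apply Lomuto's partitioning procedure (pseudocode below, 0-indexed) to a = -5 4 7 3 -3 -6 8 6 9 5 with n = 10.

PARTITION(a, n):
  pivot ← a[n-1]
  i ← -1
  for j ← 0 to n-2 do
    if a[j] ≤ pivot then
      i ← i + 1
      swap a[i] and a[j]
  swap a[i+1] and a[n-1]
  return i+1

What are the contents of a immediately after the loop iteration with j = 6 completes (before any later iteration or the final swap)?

pivot = a[9] = 5; i = -1
j=0: a[0]=-5 ≤ 5 → i=0, swap a[0],a[0] (no change) → -5 4 7 3 -3 -6 8 6 9 5
j=1: a[1]=4 ≤ 5 → i=1, swap a[1],a[1] (no change) → -5 4 7 3 -3 -6 8 6 9 5
j=2: a[2]=7 > 5 → no swap
j=3: a[3]=3 ≤ 5 → i=2, swap a[2],a[3] → -5 4 3 7 -3 -6 8 6 9 5
j=4: a[4]=-3 ≤ 5 → i=3, swap a[3],a[4] → -5 4 3 -3 7 -6 8 6 9 5
j=5: a[5]=-6 ≤ 5 → i=4, swap a[4],a[5] → -5 4 3 -3 -6 7 8 6 9 5
j=6: a[6]=8 > 5 → no swap
(after j=6) a = -5 4 3 -3 -6 7 8 6 9 5

-5 4 3 -3 -6 7 8 6 9 5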